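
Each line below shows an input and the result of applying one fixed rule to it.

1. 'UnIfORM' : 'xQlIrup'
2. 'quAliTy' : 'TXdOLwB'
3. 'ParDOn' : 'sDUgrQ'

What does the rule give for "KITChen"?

Each output is the input with this applied: shift every letter 3 places forward in the alphabet (wrapping around), then flip the case of every letter.
Starting from "KITChen": after the first operation, "NLWFkhq"; after the second, "nlwfKHQ".
(Check on "ParDOn": → "SduGRq" → "sDUgrQ" ✓)

nlwfKHQ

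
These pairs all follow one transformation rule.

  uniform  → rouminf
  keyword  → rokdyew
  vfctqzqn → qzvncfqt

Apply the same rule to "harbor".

obhrra

The rule is to move the last 3 characters to the front (rotate right by 3), then swap each adjacent pair of characters (1↔2, 3↔4, ...).
For "harbor", step one produces "borhar"; step two turns that into "obhrra".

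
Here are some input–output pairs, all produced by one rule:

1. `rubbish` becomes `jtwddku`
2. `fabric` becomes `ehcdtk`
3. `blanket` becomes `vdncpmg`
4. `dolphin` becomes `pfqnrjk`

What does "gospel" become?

Looking at the pairs, the operation is to shift every letter 2 places forward in the alphabet (wrapping around), then move the last character to the front.
Starting from "gospel": after the first operation, "iqurgn"; after the second, "niqurg".

niqurg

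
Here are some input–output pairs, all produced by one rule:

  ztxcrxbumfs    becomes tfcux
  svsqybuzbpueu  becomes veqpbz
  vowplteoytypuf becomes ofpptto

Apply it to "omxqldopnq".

mqqpd

The transformation: keep every other character starting from the second (positions 2nd, 4th, 6th, ...), then take characters alternately from the front and the back (1st, last, 2nd, 2nd-last, ...).
On "omxqldopnq": the first step gives "mqdpq", and the second then gives "mqqpd".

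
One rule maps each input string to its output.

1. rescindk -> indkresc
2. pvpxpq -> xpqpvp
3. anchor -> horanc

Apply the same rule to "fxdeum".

eumfxd

The pattern: swap the front and back halves of the string.
On "fxdeum" that produces "eumfxd".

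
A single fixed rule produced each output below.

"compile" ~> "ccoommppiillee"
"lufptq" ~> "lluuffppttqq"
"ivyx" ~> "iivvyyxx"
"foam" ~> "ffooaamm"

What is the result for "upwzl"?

What's happening: double every character.
"upwzl" → "uuppwwzzll".

uuppwwzzll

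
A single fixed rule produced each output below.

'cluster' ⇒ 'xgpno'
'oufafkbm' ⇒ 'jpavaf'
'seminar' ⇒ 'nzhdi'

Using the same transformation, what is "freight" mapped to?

amzdb

Each output is the input with this applied: shift every letter 5 places backward in the alphabet (wrapping around), then delete the last 2 characters.
Starting from "freight": after the first operation, "amzdbco"; after the second, "amzdb".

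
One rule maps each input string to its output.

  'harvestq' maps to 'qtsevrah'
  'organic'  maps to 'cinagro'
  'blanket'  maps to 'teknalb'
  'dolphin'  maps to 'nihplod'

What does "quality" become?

Looking at the pairs, the operation is to reverse the string.
So "quality" becomes "ytilauq".

ytilauq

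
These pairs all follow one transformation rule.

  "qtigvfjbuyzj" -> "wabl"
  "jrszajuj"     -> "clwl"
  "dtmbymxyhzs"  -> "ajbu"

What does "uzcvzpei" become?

The transformation: shift every letter 2 places forward in the alphabet (wrapping around), then keep only the last 4 characters.
Starting from "uzcvzpei": after the first operation, "wbexbrgk"; after the second, "brgk".

brgk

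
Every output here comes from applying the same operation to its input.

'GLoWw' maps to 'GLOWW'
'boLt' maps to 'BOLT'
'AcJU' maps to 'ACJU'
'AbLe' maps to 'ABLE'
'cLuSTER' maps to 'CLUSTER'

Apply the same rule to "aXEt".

The transformation: convert every letter to uppercase.
Doing the same to "aXEt": "AXET".

AXET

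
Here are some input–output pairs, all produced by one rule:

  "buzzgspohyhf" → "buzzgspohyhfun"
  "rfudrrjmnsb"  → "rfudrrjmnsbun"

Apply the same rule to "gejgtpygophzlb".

What's happening: append "un".
So "gejgtpygophzlb" becomes "gejgtpygophzlbun".

gejgtpygophzlbun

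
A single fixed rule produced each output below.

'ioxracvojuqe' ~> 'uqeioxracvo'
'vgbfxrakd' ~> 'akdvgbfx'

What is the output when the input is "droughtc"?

The pattern: move the last 3 characters to the front (rotate right by 3), then delete the last character.
Doing the same to "droughtc": "htcdrou".
(Check on "vgbfxrakd": → "akdvgbfxr" → "akdvgbfx" ✓)

htcdrou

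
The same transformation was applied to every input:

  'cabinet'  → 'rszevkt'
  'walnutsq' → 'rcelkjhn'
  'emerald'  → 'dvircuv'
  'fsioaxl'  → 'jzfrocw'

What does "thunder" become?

The rule is to move the first character to the end, then shift every letter 9 places backward in the alphabet (wrapping around).
"thunder" → "yleuvik".
(Check on "fsioaxl": → "sioaxlf" → "jzfrocw" ✓)

yleuvik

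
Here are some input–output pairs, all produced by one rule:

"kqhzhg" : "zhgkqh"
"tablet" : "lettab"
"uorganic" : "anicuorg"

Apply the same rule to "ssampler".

plerssam

Each output is the input with this applied: swap the front and back halves of the string.
For "ssampler" the result is "plerssam".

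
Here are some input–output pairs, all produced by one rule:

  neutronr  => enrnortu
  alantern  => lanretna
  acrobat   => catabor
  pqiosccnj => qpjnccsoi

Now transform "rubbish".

Rule — move the first 2 characters to the end (rotate left by 2), then reverse the string.
Applying both steps to "rubbish": "bbishru", then "urhsibb".

urhsibb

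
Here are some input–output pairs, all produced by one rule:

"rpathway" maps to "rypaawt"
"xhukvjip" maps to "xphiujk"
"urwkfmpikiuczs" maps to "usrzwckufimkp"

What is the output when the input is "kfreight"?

ktfhrge

The transformation: take characters alternately from the front and the back (1st, last, 2nd, 2nd-last, ...), then delete the last character.
For "kfreight", step one produces "ktfhrgei"; step two turns that into "ktfhrge".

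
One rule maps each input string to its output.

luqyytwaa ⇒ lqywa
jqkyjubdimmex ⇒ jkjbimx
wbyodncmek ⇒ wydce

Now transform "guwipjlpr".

The pattern: keep every other character starting from the first (positions 1st, 3rd, 5th, ...).
So "guwipjlpr" becomes "gwplr".

gwplr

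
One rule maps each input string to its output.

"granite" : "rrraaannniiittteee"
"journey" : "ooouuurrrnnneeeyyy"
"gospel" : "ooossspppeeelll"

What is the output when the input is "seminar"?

Looking at the pairs, the operation is to repeat every character 3 times, then delete the first 3 characters.
"seminar" → "eeemmmiiinnnaaarrr".

eeemmmiiinnnaaarrr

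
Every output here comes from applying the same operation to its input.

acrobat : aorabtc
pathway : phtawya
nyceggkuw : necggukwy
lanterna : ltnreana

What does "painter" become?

The pattern: swap each adjacent pair of characters (1↔2, 3↔4, ...), then move the first character to the end.
On "painter" that produces "pnietra".

pnietra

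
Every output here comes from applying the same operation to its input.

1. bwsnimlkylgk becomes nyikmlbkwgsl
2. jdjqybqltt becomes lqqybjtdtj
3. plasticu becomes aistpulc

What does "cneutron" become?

In each case the input is transformed by: take characters alternately from the front and the back (1st, last, 2nd, 2nd-last, ...), then swap the front and back halves of the string.
Starting from "cneutron": after the first operation, "cnnoerut"; after the second, "erutcnno".

erutcnno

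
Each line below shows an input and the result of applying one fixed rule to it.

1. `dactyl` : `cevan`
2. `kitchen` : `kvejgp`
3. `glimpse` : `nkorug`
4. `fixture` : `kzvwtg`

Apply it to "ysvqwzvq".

uxsybxs

What's happening: shift every letter 2 places forward in the alphabet (wrapping around), then delete the first character.
Starting from "ysvqwzvq": after the first operation, "auxsybxs"; after the second, "uxsybxs".
(Check on "dactyl": → "fcevan" → "cevan" ✓)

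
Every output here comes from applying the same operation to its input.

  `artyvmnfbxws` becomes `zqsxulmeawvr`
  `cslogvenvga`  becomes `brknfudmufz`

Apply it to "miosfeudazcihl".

lhnredtczybhgk

In each case the input is transformed by: shift every letter 1 place backward in the alphabet (wrapping around).
On "miosfeudazcihl" that produces "lhnredtczybhgk".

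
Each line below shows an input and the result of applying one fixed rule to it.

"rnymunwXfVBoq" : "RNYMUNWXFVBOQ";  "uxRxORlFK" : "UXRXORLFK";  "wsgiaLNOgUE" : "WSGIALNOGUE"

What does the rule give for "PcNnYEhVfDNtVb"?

PCNNYEHVFDNTVB

Rule — convert every letter to uppercase.
"PcNnYEhVfDNtVb" → "PCNNYEHVFDNTVB".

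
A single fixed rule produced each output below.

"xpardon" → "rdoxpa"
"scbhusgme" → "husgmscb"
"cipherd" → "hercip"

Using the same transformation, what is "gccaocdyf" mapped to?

aocdygcc

What's happening: delete the last character, then move the first 3 characters to the end (rotate left by 3).
"gccaocdyf" → "gccaocdy" → "aocdygcc".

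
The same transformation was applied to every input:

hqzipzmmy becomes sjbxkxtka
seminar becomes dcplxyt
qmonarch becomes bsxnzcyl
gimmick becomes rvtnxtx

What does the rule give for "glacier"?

rcwpltn

In each case the input is transformed by: shift every letter 11 places forward in the alphabet (wrapping around), then take characters alternately from the front and the back (1st, last, 2nd, 2nd-last, ...).
Working it through for "glacier": intermediate "rwlntpc", final "rcwpltn".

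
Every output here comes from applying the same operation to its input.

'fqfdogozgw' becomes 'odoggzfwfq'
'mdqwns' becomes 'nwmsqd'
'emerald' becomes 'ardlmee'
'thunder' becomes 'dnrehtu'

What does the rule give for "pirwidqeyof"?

The transformation: move the first 3 characters to the end (rotate left by 3), then swap each adjacent pair of characters (1↔2, 3↔4, ...).
"pirwidqeyof" → "widqeyofpir" → "iwqdyefoipr".

iwqdyefoipr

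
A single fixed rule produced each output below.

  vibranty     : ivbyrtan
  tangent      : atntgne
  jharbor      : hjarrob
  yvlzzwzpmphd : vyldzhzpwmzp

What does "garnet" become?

agrtne

Looking at the pairs, the operation is to move the first character to the end, then take characters alternately from the front and the back (1st, last, 2nd, 2nd-last, ...).
"garnet" → "arnetg" → "agrtne".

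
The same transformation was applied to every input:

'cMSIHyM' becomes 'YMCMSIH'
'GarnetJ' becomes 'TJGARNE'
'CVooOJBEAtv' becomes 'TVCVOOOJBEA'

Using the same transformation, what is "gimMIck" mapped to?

The pattern: move the last 2 characters to the front (rotate right by 2), then convert every letter to uppercase.
For "gimMIck", step one produces "ckgimMI"; step two turns that into "CKGIMMI".

CKGIMMI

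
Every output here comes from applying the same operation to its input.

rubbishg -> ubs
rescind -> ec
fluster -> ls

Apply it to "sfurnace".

fra

In each case the input is transformed by: delete the last 2 characters, then keep every other character starting from the second (positions 2nd, 4th, 6th, ...).
For "sfurnace" the result is "fra".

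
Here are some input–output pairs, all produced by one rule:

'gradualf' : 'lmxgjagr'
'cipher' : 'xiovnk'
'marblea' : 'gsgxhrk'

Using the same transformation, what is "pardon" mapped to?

tvgxju

In each case the input is transformed by: move the last character to the front, then shift every letter 6 places forward in the alphabet (wrapping around).
For "pardon", step one produces "npardo"; step two turns that into "tvgxju".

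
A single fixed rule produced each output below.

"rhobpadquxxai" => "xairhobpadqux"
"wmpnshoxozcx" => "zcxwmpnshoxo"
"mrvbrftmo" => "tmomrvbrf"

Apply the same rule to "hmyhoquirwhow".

howhmyhoquirw

Rule — move the last 3 characters to the front (rotate right by 3).
On "hmyhoquirwhow" that produces "howhmyhoquirw".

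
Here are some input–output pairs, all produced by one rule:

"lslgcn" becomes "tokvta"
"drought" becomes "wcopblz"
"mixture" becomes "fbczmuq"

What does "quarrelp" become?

izzmtxyc

In each case the input is transformed by: move the first 2 characters to the end (rotate left by 2), then shift every letter 8 places forward in the alphabet (wrapping around).
On "quarrelp" that produces "izzmtxyc".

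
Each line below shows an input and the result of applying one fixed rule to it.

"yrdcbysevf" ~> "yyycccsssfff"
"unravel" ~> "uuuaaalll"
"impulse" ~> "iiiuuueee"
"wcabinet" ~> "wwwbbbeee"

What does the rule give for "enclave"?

eeellleee

The transformation: keep one character in every 3, starting at position 1 (positions 1st, 4th, 7th, ...), then repeat every character 3 times.
On "enclave": the first step gives "ele", and the second then gives "eeellleee".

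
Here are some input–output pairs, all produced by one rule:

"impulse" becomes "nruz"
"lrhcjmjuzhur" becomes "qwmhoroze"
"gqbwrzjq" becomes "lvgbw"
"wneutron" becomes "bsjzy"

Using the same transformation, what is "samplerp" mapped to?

xfruq

Rule — shift every letter 5 places forward in the alphabet (wrapping around), then delete the last 3 characters.
Working it through for "samplerp": intermediate "xfruqjwu", final "xfruq".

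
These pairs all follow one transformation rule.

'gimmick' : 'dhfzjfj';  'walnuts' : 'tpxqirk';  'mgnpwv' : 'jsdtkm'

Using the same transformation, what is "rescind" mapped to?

oabkpfz

The rule is to take characters alternately from the front and the back (1st, last, 2nd, 2nd-last, ...), then shift every letter 3 places backward in the alphabet (wrapping around).
"rescind" → "rdensic" → "oabkpfz".
(Check on "gimmick": → "gkicmim" → "dhfzjfj" ✓)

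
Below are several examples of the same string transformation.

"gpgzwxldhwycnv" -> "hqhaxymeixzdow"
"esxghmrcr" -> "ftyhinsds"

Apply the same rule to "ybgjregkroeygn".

zchksfhlspfzho

Looking at the pairs, the operation is to shift every letter 1 place forward in the alphabet (wrapping around).
So "ybgjregkroeygn" becomes "zchksfhlspfzho".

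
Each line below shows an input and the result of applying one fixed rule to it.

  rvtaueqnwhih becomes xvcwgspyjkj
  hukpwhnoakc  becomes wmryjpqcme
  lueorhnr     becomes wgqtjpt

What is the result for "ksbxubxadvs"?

Rule — delete the first character, then shift every letter 2 places forward in the alphabet (wrapping around).
Applying both steps to "ksbxubxadvs": "sbxubxadvs", then "udzwdzcfxu".

udzwdzcfxu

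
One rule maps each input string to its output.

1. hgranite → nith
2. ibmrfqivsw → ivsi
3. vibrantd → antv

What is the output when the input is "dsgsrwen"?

Looking at the pairs, the operation is to swap the first and last characters, then keep only the last 4 characters.
Working it through for "dsgsrwen": intermediate "nsgsrwed", final "rwed".

rwed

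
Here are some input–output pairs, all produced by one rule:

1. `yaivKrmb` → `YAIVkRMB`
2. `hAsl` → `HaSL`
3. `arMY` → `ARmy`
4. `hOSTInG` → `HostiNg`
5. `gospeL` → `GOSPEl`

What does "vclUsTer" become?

Looking at the pairs, the operation is to flip the case of every letter.
Applying that to "vclUsTer" gives "VCLuStER".

VCLuStER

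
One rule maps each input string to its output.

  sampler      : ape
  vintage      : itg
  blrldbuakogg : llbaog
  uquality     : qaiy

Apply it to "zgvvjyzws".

The transformation: keep every other character starting from the second (positions 2nd, 4th, 6th, ...).
"zgvvjyzws" → "gvyw".

gvyw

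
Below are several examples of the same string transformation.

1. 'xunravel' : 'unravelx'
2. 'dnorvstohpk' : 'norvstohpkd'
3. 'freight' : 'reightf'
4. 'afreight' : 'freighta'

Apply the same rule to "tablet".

ablett

Looking at the pairs, the operation is to move the first character to the end.
Applying that to "tablet" gives "ablett".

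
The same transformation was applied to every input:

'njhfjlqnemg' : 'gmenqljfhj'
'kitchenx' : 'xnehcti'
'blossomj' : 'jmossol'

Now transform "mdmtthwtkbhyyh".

hyyhbktwhttmd

The transformation: delete the first character, then reverse the string.
Doing the same to "mdmtthwtkbhyyh": "hyyhbktwhttmd".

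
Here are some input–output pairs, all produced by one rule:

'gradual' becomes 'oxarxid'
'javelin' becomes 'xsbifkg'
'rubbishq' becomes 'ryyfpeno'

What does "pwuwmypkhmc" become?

The rule is to move the first character to the end, then shift every letter 3 places backward in the alphabet (wrapping around).
For "pwuwmypkhmc" the result is "trtjvmhejzm".
(Check on "gradual": → "radualg" → "oxarxid" ✓)

trtjvmhejzm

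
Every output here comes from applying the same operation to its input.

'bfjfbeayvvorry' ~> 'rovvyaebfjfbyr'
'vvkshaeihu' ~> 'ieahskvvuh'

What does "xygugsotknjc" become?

What's happening: reverse the string, then move the first 2 characters to the end (rotate left by 2).
"xygugsotknjc" → "cjnktosgugyx" → "nktosgugyxcj".

nktosgugyxcj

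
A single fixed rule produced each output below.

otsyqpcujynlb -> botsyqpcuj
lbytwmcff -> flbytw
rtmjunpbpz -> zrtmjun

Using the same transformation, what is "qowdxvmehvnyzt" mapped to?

Each output is the input with this applied: move the last character to the front, then delete the last 3 characters.
On "qowdxvmehvnyzt": the first step gives "tqowdxvmehvnyz", and the second then gives "tqowdxvmehv".

tqowdxvmehv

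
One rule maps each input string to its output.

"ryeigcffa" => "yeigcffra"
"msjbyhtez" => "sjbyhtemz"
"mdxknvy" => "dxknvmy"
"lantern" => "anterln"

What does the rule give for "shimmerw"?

Rule — swap the first and last characters, then move the first character to the end.
For "shimmerw" the result is "himmersw".

himmersw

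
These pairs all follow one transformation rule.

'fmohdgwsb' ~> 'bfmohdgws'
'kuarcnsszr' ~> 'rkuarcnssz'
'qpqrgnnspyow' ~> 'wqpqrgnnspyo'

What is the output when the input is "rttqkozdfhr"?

Rule — move the last character to the front.
Applying that to "rttqkozdfhr" gives "rrttqkozdfh".

rrttqkozdfh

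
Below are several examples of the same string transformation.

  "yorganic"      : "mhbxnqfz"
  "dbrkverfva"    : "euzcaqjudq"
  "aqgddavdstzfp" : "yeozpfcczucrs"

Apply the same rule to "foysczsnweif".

What's happening: shift every letter 1 place backward in the alphabet (wrapping around), then move the last 3 characters to the front (rotate right by 3).
"foysczsnweif" → "enxrbyrmvdhe" → "dheenxrbyrmv".

dheenxrbyrmv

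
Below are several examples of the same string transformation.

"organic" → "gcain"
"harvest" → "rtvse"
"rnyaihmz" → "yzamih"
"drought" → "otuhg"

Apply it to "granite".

aenti

Looking at the pairs, the operation is to delete the first 2 characters, then take characters alternately from the front and the back (1st, last, 2nd, 2nd-last, ...).
Working it through for "granite": intermediate "anite", final "aenti".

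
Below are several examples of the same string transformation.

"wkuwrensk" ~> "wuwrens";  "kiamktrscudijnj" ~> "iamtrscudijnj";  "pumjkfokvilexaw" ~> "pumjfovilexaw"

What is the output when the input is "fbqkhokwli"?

fbqhowli

The rule is to remove every "k".
So "fbqkhokwli" becomes "fbqhowli".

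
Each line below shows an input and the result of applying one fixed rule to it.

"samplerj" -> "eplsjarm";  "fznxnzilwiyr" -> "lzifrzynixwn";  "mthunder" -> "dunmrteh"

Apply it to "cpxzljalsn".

Looking at the pairs, the operation is to take characters alternately from the front and the back (1st, last, 2nd, 2nd-last, ...), then move the last 3 characters to the front (rotate right by 3).
"cpxzljalsn" → "cnpsxlzalj" → "aljcnpsxlz".

aljcnpsxlz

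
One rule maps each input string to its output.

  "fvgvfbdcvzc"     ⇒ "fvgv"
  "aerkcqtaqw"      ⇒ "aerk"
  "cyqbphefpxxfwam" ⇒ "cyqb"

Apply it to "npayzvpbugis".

The pattern: keep only the first 4 characters.
So "npayzvpbugis" becomes "npay".

npay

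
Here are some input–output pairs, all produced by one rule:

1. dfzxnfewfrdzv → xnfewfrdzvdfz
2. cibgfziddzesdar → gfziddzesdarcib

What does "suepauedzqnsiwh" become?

Looking at the pairs, the operation is to move the first 3 characters to the end (rotate left by 3).
"suepauedzqnsiwh" → "pauedzqnsiwhsue".

pauedzqnsiwhsue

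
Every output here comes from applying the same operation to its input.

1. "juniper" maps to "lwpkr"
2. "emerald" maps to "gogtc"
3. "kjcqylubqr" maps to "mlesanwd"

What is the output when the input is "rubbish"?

Rule — shift every letter 2 places forward in the alphabet (wrapping around), then delete the last 2 characters.
"rubbish" → "twddk".

twddk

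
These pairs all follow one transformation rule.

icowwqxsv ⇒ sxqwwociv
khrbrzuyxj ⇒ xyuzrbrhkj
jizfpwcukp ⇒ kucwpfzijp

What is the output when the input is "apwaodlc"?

The pattern: move the last character to the front, then reverse the string.
Doing the same to "apwaodlc": "ldoawpac".

ldoawpac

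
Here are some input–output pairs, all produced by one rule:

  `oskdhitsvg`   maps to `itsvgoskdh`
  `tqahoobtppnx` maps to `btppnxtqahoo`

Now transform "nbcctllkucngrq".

kucngrqnbcctll

Looking at the pairs, the operation is to swap the front and back halves of the string.
Doing the same to "nbcctllkucngrq": "kucngrqnbcctll".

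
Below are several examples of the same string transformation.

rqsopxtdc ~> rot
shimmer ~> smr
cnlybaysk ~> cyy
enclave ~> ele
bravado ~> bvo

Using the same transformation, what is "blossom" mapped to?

The rule is to keep one character in every 3, starting at position 1 (positions 1st, 4th, 7th, ...).
On "blossom" that produces "bsm".

bsm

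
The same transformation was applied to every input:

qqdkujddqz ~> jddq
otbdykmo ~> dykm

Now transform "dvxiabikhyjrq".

Rule — move the last character to the front, then keep only the last 4 characters.
Starting from "dvxiabikhyjrq": after the first operation, "qdvxiabikhyjr"; after the second, "hyjr".

hyjr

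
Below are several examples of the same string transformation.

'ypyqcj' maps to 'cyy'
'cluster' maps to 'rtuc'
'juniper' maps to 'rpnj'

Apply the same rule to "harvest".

The pattern: keep every other character starting from the first (positions 1st, 3rd, 5th, ...), then reverse the string.
Working it through for "harvest": intermediate "hret", final "terh".
(Check on "cluster": → "cutr" → "rtuc" ✓)

terh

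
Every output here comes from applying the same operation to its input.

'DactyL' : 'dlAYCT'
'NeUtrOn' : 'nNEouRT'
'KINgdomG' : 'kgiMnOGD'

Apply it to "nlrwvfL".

NlLFRVW

The rule is to flip the case of every letter, then take characters alternately from the front and the back (1st, last, 2nd, 2nd-last, ...).
Applying both steps to "nlrwvfL": "NLRWVFl", then "NlLFRVW".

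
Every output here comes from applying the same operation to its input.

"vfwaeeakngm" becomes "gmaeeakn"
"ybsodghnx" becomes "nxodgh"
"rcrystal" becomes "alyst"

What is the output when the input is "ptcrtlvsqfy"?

Each output is the input with this applied: delete the first 3 characters, then move the last 2 characters to the front (rotate right by 2).
Applying both steps to "ptcrtlvsqfy": "rtlvsqfy", then "fyrtlvsq".

fyrtlvsq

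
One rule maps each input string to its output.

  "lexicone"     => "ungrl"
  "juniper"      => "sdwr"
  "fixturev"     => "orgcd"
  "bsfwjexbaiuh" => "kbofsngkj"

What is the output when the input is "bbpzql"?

kky

Rule — shift every letter 9 places forward in the alphabet (wrapping around), then delete the last 3 characters.
Doing the same to "bbpzql": "kky".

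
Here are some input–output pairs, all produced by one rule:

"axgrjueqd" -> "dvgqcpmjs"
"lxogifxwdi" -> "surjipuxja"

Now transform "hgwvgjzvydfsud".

hsvlhkpregptsi

The rule is to shift every letter 12 places forward in the alphabet (wrapping around), then move the first 3 characters to the end (rotate left by 3).
"hgwvgjzvydfsud" → "tsihsvlhkpregp" → "hsvlhkpregptsi".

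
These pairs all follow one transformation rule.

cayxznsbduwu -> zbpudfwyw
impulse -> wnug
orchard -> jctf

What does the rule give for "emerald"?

tcnf

The rule is to shift every letter 2 places forward in the alphabet (wrapping around), then delete the first 3 characters.
"emerald" → "gogtcnf" → "tcnf".
(Check on "orchard": → "qtejctf" → "jctf" ✓)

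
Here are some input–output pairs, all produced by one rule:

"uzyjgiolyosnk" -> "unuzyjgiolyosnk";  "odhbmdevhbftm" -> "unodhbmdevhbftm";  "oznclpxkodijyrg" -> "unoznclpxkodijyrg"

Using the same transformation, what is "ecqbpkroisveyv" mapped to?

unecqbpkroisveyv

In each case the input is transformed by: prepend "un".
So "ecqbpkroisveyv" becomes "unecqbpkroisveyv".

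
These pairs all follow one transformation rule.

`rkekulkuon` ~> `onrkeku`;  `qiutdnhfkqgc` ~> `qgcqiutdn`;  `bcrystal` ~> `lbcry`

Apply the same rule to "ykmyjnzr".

Each output is the input with this applied: swap the front and back halves of the string, then delete the first 3 characters.
Working it through for "ykmyjnzr": intermediate "jnzrykmy", final "rykmy".

rykmy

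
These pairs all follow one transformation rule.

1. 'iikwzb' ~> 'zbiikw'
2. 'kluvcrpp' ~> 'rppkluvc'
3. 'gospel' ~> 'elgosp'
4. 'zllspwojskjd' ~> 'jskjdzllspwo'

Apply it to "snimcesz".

Looking at the pairs, the operation is to move the first character to the end, then swap the front and back halves of the string.
Working it through for "snimcesz": intermediate "nimceszs", final "eszsnimc".

eszsnimc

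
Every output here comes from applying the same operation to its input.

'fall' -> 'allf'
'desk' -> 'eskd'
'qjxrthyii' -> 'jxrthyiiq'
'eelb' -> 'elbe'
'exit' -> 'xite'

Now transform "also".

lsoa

Rule — move the first character to the end.
For "also" the result is "lsoa".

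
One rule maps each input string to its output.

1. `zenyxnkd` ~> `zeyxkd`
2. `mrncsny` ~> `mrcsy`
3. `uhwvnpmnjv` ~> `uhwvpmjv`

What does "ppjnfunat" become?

ppjfuat

The transformation: remove every "n".
So "ppjnfunat" becomes "ppjfuat".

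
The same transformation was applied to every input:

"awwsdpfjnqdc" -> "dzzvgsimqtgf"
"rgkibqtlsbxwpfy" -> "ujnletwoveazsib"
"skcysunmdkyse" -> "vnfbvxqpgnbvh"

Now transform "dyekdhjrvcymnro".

gbhngkmuyfbpqur

Each output is the input with this applied: shift every letter 3 places forward in the alphabet (wrapping around).
"dyekdhjrvcymnro" → "gbhngkmuyfbpqur".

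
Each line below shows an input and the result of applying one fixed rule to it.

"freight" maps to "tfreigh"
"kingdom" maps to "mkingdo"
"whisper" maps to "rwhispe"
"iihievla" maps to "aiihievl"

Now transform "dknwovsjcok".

Each output is the input with this applied: move the last character to the front.
"dknwovsjcok" → "kdknwovsjco".

kdknwovsjco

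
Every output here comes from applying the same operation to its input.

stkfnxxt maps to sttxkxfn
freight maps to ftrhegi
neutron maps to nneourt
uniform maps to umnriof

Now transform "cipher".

crieph

Rule — take characters alternately from the front and the back (1st, last, 2nd, 2nd-last, ...).
Doing the same to "cipher": "crieph".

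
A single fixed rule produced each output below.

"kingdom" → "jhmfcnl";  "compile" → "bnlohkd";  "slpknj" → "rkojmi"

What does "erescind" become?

The transformation: shift every letter 1 place backward in the alphabet (wrapping around).
Applying that to "erescind" gives "dqdrbhmc".

dqdrbhmc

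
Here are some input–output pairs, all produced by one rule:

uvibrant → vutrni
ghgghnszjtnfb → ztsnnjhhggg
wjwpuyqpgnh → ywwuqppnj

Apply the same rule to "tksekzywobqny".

The rule is to sort the characters into reverse alphabetical order, then delete the last 2 characters.
Working it through for "tksekzywobqny": intermediate "zyywtsqonkkeb", final "zyywtsqonkk".

zyywtsqonkk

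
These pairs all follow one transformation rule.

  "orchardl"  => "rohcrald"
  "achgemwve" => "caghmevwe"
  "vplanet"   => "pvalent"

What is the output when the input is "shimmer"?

hsmiemr

Rule — swap each adjacent pair of characters (1↔2, 3↔4, ...).
Applying that to "shimmer" gives "hsmiemr".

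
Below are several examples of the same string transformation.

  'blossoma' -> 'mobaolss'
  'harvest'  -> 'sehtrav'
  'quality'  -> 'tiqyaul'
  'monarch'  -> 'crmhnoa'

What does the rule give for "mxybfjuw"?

Looking at the pairs, the operation is to move the last 3 characters to the front (rotate right by 3), then swap each adjacent pair of characters (1↔2, 3↔4, ...).
Applying both steps to "mxybfjuw": "juwmxybf", then "ujmwyxfb".

ujmwyxfb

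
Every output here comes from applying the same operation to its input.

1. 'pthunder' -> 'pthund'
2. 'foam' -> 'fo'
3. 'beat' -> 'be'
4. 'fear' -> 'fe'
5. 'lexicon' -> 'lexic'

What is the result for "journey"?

Rule — delete the last 2 characters.
Applying that to "journey" gives "journ".

journ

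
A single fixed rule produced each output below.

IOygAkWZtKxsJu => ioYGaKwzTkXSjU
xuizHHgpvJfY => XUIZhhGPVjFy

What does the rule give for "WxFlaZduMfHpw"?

What's happening: flip the case of every letter.
For "WxFlaZduMfHpw" the result is "wXfLAzDUmFhPW".

wXfLAzDUmFhPW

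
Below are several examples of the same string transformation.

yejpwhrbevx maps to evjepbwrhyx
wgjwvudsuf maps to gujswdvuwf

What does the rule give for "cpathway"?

paawthcy

Looking at the pairs, the operation is to take characters alternately from the front and the back (1st, last, 2nd, 2nd-last, ...), then move the first 2 characters to the end (rotate left by 2).
Working it through for "cpathway": intermediate "cypaawth", final "paawthcy".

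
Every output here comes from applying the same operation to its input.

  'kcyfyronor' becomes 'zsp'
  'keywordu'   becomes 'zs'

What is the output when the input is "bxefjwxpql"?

In each case the input is transformed by: keep one character in every 3, starting at position 3 (positions 3rd, 6th, 9th, ...), then shift every letter 1 place forward in the alphabet (wrapping around).
"bxefjwxpql" → "fxr".
(Check on "kcyfyronor": → "yro" → "zsp" ✓)

fxr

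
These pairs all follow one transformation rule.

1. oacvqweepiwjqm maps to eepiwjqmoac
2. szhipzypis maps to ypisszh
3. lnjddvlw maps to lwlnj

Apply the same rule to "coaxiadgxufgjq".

dgxufgjqcoa

Rule — move the first 3 characters to the end (rotate left by 3), then delete the first 3 characters.
Working it through for "coaxiadgxufgjq": intermediate "xiadgxufgjqcoa", final "dgxufgjqcoa".
(Check on "lnjddvlw": → "ddvlwlnj" → "lwlnj" ✓)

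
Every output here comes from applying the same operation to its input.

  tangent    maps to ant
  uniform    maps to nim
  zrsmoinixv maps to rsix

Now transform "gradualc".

rac

In each case the input is transformed by: swap each adjacent pair of characters (1↔2, 3↔4, ...), then keep one character in every 3, starting at position 1 (positions 1st, 4th, 7th, ...).
On "gradualc" that produces "rac".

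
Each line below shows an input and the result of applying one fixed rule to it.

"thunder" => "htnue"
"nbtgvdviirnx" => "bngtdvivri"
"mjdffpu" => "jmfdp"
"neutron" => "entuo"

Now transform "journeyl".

What's happening: swap each adjacent pair of characters (1↔2, 3↔4, ...), then delete the last 2 characters.
Working it through for "journeyl": intermediate "ojruenly", final "ojruen".

ojruen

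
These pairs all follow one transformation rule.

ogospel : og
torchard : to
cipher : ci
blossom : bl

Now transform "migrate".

What's happening: keep only the first 2 characters.
For "migrate" the result is "mi".

mi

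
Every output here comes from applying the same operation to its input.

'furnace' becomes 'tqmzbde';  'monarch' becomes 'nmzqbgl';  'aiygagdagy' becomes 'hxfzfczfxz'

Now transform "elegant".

The transformation: move the first character to the end, then shift every letter 1 place backward in the alphabet (wrapping around).
On "elegant": the first step gives "legante", and the second then gives "kdfzmsd".
(Check on "aiygagdagy": → "iygagdagya" → "hxfzfczfxz" ✓)

kdfzmsd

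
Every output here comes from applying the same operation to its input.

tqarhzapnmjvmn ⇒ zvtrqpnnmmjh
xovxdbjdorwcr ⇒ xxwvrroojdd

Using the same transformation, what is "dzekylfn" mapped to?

zynlkf

The pattern: sort the characters into reverse alphabetical order, then delete the last 2 characters.
On "dzekylfn" that produces "zynlkf".
(Check on "xovxdbjdorwcr": → "xxwvrroojddcb" → "xxwvrroojdd" ✓)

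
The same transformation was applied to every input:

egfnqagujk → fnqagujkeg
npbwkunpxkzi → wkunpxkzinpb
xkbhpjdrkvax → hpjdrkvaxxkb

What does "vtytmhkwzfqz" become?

tmhkwzfqzvty

Looking at the pairs, the operation is to move the last 3 characters to the front (rotate right by 3), then swap the front and back halves of the string.
On "vtytmhkwzfqz": the first step gives "fqzvtytmhkwz", and the second then gives "tmhkwzfqzvty".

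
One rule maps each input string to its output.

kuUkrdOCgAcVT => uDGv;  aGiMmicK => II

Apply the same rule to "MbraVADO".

Ra

Each output is the input with this applied: flip the case of every letter, then keep one character in every 3, starting at position 3 (positions 3rd, 6th, 9th, ...).
"MbraVADO" → "mBRAvado" → "Ra".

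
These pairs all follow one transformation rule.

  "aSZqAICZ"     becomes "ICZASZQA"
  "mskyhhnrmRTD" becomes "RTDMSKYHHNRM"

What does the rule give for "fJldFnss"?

The pattern: move the last 3 characters to the front (rotate right by 3), then convert every letter to uppercase.
For "fJldFnss", step one produces "nssfJldF"; step two turns that into "NSSFJLDF".

NSSFJLDF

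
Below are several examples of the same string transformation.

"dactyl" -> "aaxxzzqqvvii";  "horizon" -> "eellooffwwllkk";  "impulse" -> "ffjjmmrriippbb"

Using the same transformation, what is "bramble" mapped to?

yyooxxjjyyiibb

The pattern: shift every letter 3 places backward in the alphabet (wrapping around), then double every character.
On "bramble": the first step gives "yoxjyib", and the second then gives "yyooxxjjyyiibb".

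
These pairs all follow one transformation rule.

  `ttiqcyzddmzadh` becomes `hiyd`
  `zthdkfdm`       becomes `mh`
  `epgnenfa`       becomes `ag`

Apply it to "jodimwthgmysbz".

The pattern: move the last 3 characters to the front (rotate right by 3), then keep one character in every 3, starting at position 3 (positions 3rd, 6th, 9th, ...).
On "jodimwthgmysbz": the first step gives "sbzjodimwthgmy", and the second then gives "zdwg".

zdwg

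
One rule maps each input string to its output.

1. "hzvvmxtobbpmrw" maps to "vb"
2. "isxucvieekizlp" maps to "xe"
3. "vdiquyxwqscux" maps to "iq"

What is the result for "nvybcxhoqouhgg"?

In each case the input is transformed by: keep every other character starting from the first (positions 1st, 3rd, 5th, ...), then keep one character in every 3, starting at position 2 (positions 2nd, 5th, 8th, ...).
"nvybcxhoqouhgg" → "nychqug" → "yq".

yq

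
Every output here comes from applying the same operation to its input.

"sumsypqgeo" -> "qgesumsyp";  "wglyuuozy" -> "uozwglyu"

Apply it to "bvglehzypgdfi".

gdfbvglehzyp

Each output is the input with this applied: delete the last character, then move the last 3 characters to the front (rotate right by 3).
Applying both steps to "bvglehzypgdfi": "bvglehzypgdf", then "gdfbvglehzyp".
(Check on "wglyuuozy": → "wglyuuoz" → "uozwglyu" ✓)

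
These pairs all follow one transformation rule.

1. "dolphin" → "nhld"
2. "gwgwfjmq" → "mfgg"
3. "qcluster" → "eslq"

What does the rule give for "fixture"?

The rule is to keep every other character starting from the first (positions 1st, 3rd, 5th, ...), then reverse the string.
Applying both steps to "fixture": "fxue", then "euxf".

euxf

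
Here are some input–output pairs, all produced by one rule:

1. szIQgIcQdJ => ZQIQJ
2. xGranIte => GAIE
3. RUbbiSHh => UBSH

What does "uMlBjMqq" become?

MBMQ

The transformation: keep every other character starting from the second (positions 2nd, 4th, 6th, ...), then convert every letter to uppercase.
Applying both steps to "uMlBjMqq": "MBMq", then "MBMQ".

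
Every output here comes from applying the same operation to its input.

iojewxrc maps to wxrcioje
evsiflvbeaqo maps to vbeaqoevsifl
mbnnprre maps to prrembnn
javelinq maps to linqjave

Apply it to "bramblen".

blenbram

What's happening: swap the front and back halves of the string.
On "bramblen" that produces "blenbram".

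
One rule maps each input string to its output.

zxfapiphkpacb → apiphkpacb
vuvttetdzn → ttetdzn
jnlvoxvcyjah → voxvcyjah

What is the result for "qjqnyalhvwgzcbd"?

nyalhvwgzcbd

Looking at the pairs, the operation is to delete the first 3 characters.
So "qjqnyalhvwgzcbd" becomes "nyalhvwgzcbd".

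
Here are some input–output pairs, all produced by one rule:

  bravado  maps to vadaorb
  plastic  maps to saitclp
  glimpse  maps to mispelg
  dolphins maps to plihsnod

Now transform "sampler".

Looking at the pairs, the operation is to swap each adjacent pair of characters (1↔2, 3↔4, ...), then move the first 2 characters to the end (rotate left by 2).
For "sampler", step one produces "aspmelr"; step two turns that into "pmelras".

pmelras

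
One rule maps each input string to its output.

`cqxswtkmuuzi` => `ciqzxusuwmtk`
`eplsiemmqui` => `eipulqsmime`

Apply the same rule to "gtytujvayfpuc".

Looking at the pairs, the operation is to take characters alternately from the front and the back (1st, last, 2nd, 2nd-last, ...).
On "gtytujvayfpuc" that produces "gctuyptfuyjav".

gctuyptfuyjav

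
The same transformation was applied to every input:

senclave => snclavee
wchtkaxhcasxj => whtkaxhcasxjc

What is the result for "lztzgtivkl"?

The pattern: move the first character to the end, then swap the first and last characters.
Applying both steps to "lztzgtivkl": "ztzgtivkll", then "ltzgtivklz".

ltzgtivklz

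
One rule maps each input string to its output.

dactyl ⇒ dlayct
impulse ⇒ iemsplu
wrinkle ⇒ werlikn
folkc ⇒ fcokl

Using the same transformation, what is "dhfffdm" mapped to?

Rule — take characters alternately from the front and the back (1st, last, 2nd, 2nd-last, ...).
Applying that to "dhfffdm" gives "dmhdfff".

dmhdfff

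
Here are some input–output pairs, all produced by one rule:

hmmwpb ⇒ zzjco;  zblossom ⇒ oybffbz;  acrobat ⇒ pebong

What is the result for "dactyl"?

The transformation: delete the first character, then shift every letter 13 places forward in the alphabet (wrapping around) — i.e. ROT13.
On "dactyl": the first step gives "actyl", and the second then gives "npgly".

npgly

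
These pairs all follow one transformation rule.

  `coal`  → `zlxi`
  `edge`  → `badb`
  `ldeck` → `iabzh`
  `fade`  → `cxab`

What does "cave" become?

zxsb

The rule is to shift every letter 3 places backward in the alphabet (wrapping around).
Doing the same to "cave": "zxsb".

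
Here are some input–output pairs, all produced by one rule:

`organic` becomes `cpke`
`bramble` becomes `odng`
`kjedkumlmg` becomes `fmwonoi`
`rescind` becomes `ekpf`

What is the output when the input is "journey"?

What's happening: delete the first 3 characters, then shift every letter 2 places forward in the alphabet (wrapping around).
For "journey" the result is "tpga".
(Check on "rescind": → "cind" → "ekpf" ✓)

tpga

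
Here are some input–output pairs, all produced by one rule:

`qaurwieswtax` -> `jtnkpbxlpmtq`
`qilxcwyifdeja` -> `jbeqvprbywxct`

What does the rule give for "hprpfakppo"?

aikiytdiih

The transformation: shift every letter 7 places backward in the alphabet (wrapping around).
Doing the same to "hprpfakppo": "aikiytdiih".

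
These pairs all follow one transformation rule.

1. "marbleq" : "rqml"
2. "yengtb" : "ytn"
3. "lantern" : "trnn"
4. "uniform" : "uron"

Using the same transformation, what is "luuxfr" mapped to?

xuu

What's happening: sort the characters into reverse alphabetical order, then delete the last 3 characters.
Working it through for "luuxfr": intermediate "xuurlf", final "xuu".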